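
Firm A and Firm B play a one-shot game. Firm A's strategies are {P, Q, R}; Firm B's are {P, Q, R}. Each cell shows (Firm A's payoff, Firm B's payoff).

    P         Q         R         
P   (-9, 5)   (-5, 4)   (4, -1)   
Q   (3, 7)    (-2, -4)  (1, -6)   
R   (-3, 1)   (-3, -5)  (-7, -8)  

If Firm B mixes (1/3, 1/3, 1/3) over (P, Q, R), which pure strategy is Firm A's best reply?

Q

Firm A's best reply maximizes expected payoff against the mix.
P: (1/3)·(-9) + (1/3)·(-5) + (1/3)·4 = -10/3
Q: (1/3)·3 + (1/3)·(-2) + (1/3)·1 = 2/3
R: (1/3)·(-3) + (1/3)·(-3) + (1/3)·(-7) = -13/3
Highest expected payoff is 2/3, from Q.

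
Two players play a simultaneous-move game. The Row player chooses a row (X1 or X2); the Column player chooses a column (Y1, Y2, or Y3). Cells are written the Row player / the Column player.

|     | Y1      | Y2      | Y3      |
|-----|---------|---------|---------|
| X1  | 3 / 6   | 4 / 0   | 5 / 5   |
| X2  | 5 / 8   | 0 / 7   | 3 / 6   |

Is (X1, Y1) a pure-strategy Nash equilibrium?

Holding the Column player at Y1: the Row player gets 3 from X1 but could get 5 by switching to X2. The Row player has a profitable deviation.

No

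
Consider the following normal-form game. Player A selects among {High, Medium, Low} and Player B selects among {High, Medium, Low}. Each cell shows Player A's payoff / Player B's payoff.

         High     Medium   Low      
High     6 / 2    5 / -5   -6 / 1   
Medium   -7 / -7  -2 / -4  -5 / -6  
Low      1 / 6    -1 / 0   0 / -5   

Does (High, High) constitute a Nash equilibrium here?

Yes

Holding Player B at High: Player A gets 6 from High, versus -7 from Medium, 1 from Low. No profitable deviation for Player A.
Holding Player A at High: Player B gets 2 from High, versus -5 from Medium, 1 from Low. No profitable deviation for Player B either.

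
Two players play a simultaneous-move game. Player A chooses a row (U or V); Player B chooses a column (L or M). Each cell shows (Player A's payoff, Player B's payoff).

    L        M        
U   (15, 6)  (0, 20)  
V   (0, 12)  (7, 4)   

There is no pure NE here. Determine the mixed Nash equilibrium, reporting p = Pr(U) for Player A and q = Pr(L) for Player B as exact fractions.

p = 4/11, q = 7/22

Each player's mixing probability is pinned down by making the *other* player indifferent.
Player B indifferent between L and M: p·6 + (1−p)·12 = p·20 + (1−p)·4 ⟹ 12 + (-6)p = 4 + 16p ⟹ p = 4/11.
Player A indifferent between U and V: q·15 + (1−q)·0 = q·0 + (1−q)·7 ⟹ 0 + 15q = 7 + (-7)q ⟹ q = 7/22.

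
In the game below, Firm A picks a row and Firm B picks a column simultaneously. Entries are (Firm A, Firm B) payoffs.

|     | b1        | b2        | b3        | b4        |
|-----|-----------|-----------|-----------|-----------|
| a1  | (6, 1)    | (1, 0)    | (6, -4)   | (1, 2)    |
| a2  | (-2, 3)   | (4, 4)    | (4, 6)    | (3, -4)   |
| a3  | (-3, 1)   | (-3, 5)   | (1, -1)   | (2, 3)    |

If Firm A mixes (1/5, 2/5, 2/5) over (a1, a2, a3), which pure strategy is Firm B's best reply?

Compute Firm B's expected payoff from each pure strategy against the given mix.
b1: (1/5)·1 + (2/5)·3 + (2/5)·1 = 9/5
b2: (1/5)·0 + (2/5)·4 + (2/5)·5 = 18/5
b3: (1/5)·(-4) + (2/5)·6 + (2/5)·(-1) = 6/5
b4: (1/5)·2 + (2/5)·(-4) + (2/5)·3 = 0
Highest expected payoff is 18/5, from b2.

b2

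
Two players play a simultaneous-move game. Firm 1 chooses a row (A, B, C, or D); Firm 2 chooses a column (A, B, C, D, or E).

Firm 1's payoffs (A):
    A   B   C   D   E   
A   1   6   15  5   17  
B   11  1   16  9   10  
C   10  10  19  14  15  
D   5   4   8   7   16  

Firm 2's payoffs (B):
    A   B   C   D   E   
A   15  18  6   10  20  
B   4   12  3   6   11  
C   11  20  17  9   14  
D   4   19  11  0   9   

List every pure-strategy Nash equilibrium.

(A, E) and (C, B)

Check mutual best responses: a cell is a NE iff neither player can gain by unilaterally deviating.
Firm 1's best responses — vs A: B (payoff 11); vs B: C (payoff 10); vs C: C (payoff 19); vs D: C (payoff 14); vs E: A (payoff 17).
Firm 2's best responses — vs A: E (payoff 20); vs B: B (payoff 12); vs C: B (payoff 20); vs D: B (payoff 19).
Mutual best responses occur at (A, E) and (C, B); at each, neither player gains by switching.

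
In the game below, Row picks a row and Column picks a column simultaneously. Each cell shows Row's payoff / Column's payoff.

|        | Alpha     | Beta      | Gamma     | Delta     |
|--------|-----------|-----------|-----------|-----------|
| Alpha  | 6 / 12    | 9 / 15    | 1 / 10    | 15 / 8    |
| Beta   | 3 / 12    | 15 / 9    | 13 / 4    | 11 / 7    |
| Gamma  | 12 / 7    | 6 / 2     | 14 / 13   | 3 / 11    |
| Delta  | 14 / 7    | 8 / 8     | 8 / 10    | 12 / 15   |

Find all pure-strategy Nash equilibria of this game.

Find each player's best response to every opponent strategy; NE are the intersections.
Row's best responses — vs Alpha: Delta (payoff 14); vs Beta: Beta (payoff 15); vs Gamma: Gamma (payoff 14); vs Delta: Alpha (payoff 15).
Column's best responses — vs Alpha: Beta (payoff 15); vs Beta: Alpha (payoff 12); vs Gamma: Gamma (payoff 13); vs Delta: Delta (payoff 15).
The only mutual best response is (Gamma, Gamma); neither player gains by switching there.

(Gamma, Gamma)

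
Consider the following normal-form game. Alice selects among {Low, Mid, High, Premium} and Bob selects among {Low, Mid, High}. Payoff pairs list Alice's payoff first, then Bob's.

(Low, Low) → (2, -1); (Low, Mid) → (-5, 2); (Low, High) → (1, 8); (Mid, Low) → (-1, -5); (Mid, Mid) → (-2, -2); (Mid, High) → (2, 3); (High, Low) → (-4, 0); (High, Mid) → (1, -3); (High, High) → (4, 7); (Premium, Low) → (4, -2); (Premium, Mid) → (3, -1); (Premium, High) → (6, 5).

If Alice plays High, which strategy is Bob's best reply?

With Alice fixed at High, Bob's payoffs are: Low → 0, Mid → -3, High → 7.
The maximum is 7, achieved by High.

High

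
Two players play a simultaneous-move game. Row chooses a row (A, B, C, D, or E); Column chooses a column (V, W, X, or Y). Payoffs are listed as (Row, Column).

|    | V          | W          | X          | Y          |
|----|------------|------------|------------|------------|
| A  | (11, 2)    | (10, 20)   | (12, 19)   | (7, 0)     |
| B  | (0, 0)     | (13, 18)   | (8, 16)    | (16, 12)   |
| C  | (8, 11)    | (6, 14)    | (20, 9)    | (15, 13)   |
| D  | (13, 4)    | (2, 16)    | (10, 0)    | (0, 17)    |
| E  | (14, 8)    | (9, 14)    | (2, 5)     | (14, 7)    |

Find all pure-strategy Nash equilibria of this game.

(B, W)

Check mutual best responses: a cell is a NE iff neither player can gain by unilaterally deviating.
Row's best responses — vs V: E (payoff 14); vs W: B (payoff 13); vs X: C (payoff 20); vs Y: B (payoff 16).
Column's best responses — vs A: W (payoff 20); vs B: W (payoff 18); vs C: W (payoff 14); vs D: Y (payoff 17); vs E: W (payoff 14).
The only mutual best response is (B, W); neither player gains by switching there.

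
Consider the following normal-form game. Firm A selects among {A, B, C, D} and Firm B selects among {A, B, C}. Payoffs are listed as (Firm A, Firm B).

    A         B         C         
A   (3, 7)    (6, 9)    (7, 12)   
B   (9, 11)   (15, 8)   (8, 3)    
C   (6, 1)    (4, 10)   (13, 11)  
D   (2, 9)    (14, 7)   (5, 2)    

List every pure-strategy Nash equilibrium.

A profile is a Nash equilibrium when each player is best-responding to the other.
Firm A's best responses — vs A: B (payoff 9); vs B: B (payoff 15); vs C: C (payoff 13).
Firm B's best responses — vs A: C (payoff 12); vs B: A (payoff 11); vs C: C (payoff 11); vs D: A (payoff 9).
Mutual best responses occur at (B, A) and (C, C); at each, neither player gains by switching.

(B, A) and (C, C)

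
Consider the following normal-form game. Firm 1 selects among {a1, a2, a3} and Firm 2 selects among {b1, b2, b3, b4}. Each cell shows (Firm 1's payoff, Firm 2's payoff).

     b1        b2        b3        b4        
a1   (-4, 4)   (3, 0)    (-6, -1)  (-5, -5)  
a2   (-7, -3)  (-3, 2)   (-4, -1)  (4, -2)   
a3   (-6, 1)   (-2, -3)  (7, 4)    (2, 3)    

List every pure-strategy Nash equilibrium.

(a1, b1) and (a3, b3)

Check mutual best responses: a cell is a NE iff neither player can gain by unilaterally deviating.
Firm 1's best responses — vs b1: a1 (payoff -4); vs b2: a1 (payoff 3); vs b3: a3 (payoff 7); vs b4: a2 (payoff 4).
Firm 2's best responses — vs a1: b1 (payoff 4); vs a2: b2 (payoff 2); vs a3: b3 (payoff 4).
Mutual best responses occur at (a1, b1) and (a3, b3); at each, neither player gains by switching.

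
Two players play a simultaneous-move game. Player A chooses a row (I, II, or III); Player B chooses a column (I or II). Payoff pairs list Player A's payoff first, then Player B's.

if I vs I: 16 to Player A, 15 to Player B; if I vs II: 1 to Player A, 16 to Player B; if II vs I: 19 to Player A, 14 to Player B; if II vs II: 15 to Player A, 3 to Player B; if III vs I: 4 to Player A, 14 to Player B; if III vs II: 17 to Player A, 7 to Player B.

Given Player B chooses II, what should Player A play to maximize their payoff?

III

With Player B fixed at II, Player A's payoffs are: I → 1, II → 15, III → 17.
The maximum is 17, achieved by III.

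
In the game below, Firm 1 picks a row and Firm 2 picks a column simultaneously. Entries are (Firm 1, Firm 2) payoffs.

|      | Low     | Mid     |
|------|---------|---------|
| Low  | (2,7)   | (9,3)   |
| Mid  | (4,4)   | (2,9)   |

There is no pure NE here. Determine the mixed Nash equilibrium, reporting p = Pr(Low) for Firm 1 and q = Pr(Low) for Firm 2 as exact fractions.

Each player's mixing probability is pinned down by making the *other* player indifferent.
Firm 2 indifferent between Low and Mid: p·7 + (1−p)·4 = p·3 + (1−p)·9 ⟹ 4 + 3p = 9 + (-6)p ⟹ p = 5/9.
Firm 1 indifferent between Low and Mid: q·2 + (1−q)·9 = q·4 + (1−q)·2 ⟹ 9 + (-7)q = 2 + 2q ⟹ q = 7/9.

p = 5/9, q = 7/9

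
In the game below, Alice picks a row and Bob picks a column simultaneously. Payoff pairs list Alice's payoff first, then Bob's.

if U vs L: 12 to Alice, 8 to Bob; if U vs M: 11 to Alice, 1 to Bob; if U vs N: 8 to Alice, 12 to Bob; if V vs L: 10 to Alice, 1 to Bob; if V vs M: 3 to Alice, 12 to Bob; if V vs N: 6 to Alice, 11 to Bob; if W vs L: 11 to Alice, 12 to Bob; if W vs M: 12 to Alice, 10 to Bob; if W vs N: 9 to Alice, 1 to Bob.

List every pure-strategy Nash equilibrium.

Find each player's best response to every opponent strategy; NE are the intersections.
Alice's best responses — vs L: U (payoff 12); vs M: W (payoff 12); vs N: W (payoff 9).
Bob's best responses — vs U: N (payoff 12); vs V: M (payoff 12); vs W: L (payoff 12).
No cell has both players best-responding. For instance, Alice's best reply to M is W, but against W Bob prefers L over M.

No pure-strategy Nash equilibrium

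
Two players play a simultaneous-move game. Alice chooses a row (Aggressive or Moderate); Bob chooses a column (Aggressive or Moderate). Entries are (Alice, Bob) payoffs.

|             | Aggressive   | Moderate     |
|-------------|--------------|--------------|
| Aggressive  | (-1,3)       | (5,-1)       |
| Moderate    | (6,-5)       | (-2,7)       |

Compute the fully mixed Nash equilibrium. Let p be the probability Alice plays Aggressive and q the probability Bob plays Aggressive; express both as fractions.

p = 3/4, q = 1/2

In a mixed NE each player is indifferent between their pure strategies, so the opponent's mix sets the indifference.
Bob indifferent between Aggressive and Moderate: p·3 + (1−p)·(-5) = p·(-1) + (1−p)·7 ⟹ (-5) + 8p = 7 + (-8)p ⟹ p = 3/4.
Alice indifferent between Aggressive and Moderate: q·(-1) + (1−q)·5 = q·6 + (1−q)·(-2) ⟹ 5 + (-6)q = (-2) + 8q ⟹ q = 1/2.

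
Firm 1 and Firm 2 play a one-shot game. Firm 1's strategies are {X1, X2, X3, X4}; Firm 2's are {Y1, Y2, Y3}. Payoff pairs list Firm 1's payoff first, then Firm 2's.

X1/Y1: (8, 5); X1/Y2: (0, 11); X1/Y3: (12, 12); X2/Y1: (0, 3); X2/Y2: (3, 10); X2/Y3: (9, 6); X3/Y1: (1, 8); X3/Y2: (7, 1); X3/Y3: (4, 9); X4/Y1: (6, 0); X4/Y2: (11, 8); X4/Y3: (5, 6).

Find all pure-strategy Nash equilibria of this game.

Find each player's best response to every opponent strategy; NE are the intersections.
Firm 1's best responses — vs Y1: X1 (payoff 8); vs Y2: X4 (payoff 11); vs Y3: X1 (payoff 12).
Firm 2's best responses — vs X1: Y3 (payoff 12); vs X2: Y2 (payoff 10); vs X3: Y3 (payoff 9); vs X4: Y2 (payoff 8).
Mutual best responses occur at (X1, Y3) and (X4, Y2); at each, neither player gains by switching.

(X1, Y3) and (X4, Y2)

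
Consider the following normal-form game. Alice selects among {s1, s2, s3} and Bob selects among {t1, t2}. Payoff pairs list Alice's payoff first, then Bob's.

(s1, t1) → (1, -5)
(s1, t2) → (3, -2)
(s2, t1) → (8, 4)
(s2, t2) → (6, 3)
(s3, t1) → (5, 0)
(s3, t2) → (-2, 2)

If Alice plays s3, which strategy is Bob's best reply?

With Alice fixed at s3, Bob's payoffs are: t1 → 0, t2 → 2.
The maximum is 2, achieved by t2.

t2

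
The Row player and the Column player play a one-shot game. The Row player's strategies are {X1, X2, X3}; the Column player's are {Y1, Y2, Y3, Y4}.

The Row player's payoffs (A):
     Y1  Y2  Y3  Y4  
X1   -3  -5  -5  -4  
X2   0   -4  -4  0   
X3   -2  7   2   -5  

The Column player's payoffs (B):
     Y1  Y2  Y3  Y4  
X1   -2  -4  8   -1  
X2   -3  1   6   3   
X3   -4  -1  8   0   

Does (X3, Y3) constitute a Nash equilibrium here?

Yes

Holding the Column player at Y3: the Row player gets 2 from X3, versus -5 from X1, -4 from X2. No profitable deviation for the Row player.
Holding the Row player at X3: the Column player gets 8 from Y3, versus -4 from Y1, -1 from Y2, 0 from Y4. No profitable deviation for the Column player either.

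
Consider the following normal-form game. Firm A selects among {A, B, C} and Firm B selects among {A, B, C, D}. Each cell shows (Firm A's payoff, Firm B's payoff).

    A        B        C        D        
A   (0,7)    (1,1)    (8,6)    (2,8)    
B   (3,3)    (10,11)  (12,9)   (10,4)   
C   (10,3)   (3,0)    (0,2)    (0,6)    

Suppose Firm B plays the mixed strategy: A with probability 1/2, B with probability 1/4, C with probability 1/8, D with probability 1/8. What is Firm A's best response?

B

Firm A's best reply maximizes expected payoff against the mix.
A: (1/2)·0 + (1/4)·1 + (1/8)·8 + (1/8)·2 = 3/2
B: (1/2)·3 + (1/4)·10 + (1/8)·12 + (1/8)·10 = 27/4
C: (1/2)·10 + (1/4)·3 + (1/8)·0 + (1/8)·0 = 23/4
Highest expected payoff is 27/4, from B.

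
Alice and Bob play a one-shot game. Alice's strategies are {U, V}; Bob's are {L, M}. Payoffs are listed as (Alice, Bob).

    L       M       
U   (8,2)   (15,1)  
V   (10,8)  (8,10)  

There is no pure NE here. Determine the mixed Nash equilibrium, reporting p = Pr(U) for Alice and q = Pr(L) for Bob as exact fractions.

p = 2/3, q = 7/9

In a mixed NE each player is indifferent between their pure strategies, so the opponent's mix sets the indifference.
Bob indifferent between L and M: p·2 + (1−p)·8 = p·1 + (1−p)·10 ⟹ 8 + (-6)p = 10 + (-9)p ⟹ p = 2/3.
Alice indifferent between U and V: q·8 + (1−q)·15 = q·10 + (1−q)·8 ⟹ 15 + (-7)q = 8 + 2q ⟹ q = 7/9.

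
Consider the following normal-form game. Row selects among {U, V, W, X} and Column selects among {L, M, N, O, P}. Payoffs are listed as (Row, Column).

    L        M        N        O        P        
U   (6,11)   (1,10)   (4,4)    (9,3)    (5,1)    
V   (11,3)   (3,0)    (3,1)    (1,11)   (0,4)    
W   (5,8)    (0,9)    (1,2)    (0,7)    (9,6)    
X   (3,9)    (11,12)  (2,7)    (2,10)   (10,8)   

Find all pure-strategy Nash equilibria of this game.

Check mutual best responses: a cell is a NE iff neither player can gain by unilaterally deviating.
Row's best responses — vs L: V (payoff 11); vs M: X (payoff 11); vs N: U (payoff 4); vs O: U (payoff 9); vs P: X (payoff 10).
Column's best responses — vs U: L (payoff 11); vs V: O (payoff 11); vs W: M (payoff 9); vs X: M (payoff 12).
The only mutual best response is (X, M); neither player gains by switching there.

(X, M)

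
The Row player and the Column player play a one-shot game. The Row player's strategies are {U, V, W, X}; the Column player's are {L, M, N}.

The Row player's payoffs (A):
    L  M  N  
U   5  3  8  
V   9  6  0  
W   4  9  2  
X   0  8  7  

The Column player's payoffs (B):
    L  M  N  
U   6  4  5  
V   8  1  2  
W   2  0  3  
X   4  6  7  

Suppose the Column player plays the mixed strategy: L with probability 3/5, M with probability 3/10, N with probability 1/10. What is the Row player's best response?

Compute the Row player's expected payoff from each pure strategy against the given mix.
U: (3/5)·5 + (3/10)·3 + (1/10)·8 = 47/10
V: (3/5)·9 + (3/10)·6 + (1/10)·0 = 36/5
W: (3/5)·4 + (3/10)·9 + (1/10)·2 = 53/10
X: (3/5)·0 + (3/10)·8 + (1/10)·7 = 31/10
Highest expected payoff is 36/5, from V.

V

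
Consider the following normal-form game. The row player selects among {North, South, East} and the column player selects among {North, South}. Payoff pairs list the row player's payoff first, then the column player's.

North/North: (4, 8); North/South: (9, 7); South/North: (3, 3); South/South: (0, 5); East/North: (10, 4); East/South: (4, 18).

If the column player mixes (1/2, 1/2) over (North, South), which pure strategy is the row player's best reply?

Compute the row player's expected payoff from each pure strategy against the given mix.
North: (1/2)·4 + (1/2)·9 = 13/2
South: (1/2)·3 + (1/2)·0 = 3/2
East: (1/2)·10 + (1/2)·4 = 7
Highest expected payoff is 7, from East.

East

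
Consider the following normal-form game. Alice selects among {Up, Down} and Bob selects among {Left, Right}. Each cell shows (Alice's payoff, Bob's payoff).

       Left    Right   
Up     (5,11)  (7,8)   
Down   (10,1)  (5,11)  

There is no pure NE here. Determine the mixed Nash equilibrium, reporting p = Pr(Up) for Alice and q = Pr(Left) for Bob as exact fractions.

Each player's mixing probability is pinned down by making the *other* player indifferent.
Bob indifferent between Left and Right: p·11 + (1−p)·1 = p·8 + (1−p)·11 ⟹ 1 + 10p = 11 + (-3)p ⟹ p = 10/13.
Alice indifferent between Up and Down: q·5 + (1−q)·7 = q·10 + (1−q)·5 ⟹ 7 + (-2)q = 5 + 5q ⟹ q = 2/7.

p = 10/13, q = 2/7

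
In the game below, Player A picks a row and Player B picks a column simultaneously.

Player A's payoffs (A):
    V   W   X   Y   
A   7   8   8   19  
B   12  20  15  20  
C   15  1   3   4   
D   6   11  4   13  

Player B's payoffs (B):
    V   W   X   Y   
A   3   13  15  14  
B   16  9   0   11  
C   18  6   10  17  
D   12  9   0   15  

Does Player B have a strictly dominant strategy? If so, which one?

Check whether one of Player B's strategies beats all alternatives regardless of what the opponent does.
V is not dominant: against A, W gives 13 > 3.
W is not dominant: against A, X gives 15 > 13.
X is not dominant: against B, V gives 16 > 0.
Y is not dominant: against A, X gives 15 > 14.
No single strategy is best against every opponent action.

No strictly dominant strategy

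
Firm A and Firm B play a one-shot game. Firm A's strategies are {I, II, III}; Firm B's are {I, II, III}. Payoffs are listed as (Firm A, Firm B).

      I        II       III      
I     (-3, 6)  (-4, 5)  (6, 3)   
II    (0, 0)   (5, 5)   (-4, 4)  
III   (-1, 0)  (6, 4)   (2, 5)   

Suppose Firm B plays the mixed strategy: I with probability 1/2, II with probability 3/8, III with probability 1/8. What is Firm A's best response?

Compute Firm A's expected payoff from each pure strategy against the given mix.
I: (1/2)·(-3) + (3/8)·(-4) + (1/8)·6 = -9/4
II: (1/2)·0 + (3/8)·5 + (1/8)·(-4) = 11/8
III: (1/2)·(-1) + (3/8)·6 + (1/8)·2 = 2
Highest expected payoff is 2, from III.

III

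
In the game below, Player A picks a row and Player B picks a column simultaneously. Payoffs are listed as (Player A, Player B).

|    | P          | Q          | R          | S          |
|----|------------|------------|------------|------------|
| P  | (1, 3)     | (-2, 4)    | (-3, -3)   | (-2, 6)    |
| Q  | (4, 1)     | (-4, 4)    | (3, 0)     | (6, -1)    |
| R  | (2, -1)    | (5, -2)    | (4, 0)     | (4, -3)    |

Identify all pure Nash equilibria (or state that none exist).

(R, R)

Check mutual best responses: a cell is a NE iff neither player can gain by unilaterally deviating.
Player A's best responses — vs P: Q (payoff 4); vs Q: R (payoff 5); vs R: R (payoff 4); vs S: Q (payoff 6).
Player B's best responses — vs P: S (payoff 6); vs Q: Q (payoff 4); vs R: R (payoff 0).
The only mutual best response is (R, R); neither player gains by switching there.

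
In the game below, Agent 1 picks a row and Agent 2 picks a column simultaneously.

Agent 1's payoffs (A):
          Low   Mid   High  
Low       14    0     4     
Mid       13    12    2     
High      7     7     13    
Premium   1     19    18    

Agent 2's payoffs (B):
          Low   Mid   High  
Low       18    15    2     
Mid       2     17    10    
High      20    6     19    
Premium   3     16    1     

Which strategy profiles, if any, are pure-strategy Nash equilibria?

(Low, Low) and (Premium, Mid)

A profile is a Nash equilibrium when each player is best-responding to the other.
Agent 1's best responses — vs Low: Low (payoff 14); vs Mid: Premium (payoff 19); vs High: Premium (payoff 18).
Agent 2's best responses — vs Low: Low (payoff 18); vs Mid: Mid (payoff 17); vs High: Low (payoff 20); vs Premium: Mid (payoff 16).
Mutual best responses occur at (Low, Low) and (Premium, Mid); at each, neither player gains by switching.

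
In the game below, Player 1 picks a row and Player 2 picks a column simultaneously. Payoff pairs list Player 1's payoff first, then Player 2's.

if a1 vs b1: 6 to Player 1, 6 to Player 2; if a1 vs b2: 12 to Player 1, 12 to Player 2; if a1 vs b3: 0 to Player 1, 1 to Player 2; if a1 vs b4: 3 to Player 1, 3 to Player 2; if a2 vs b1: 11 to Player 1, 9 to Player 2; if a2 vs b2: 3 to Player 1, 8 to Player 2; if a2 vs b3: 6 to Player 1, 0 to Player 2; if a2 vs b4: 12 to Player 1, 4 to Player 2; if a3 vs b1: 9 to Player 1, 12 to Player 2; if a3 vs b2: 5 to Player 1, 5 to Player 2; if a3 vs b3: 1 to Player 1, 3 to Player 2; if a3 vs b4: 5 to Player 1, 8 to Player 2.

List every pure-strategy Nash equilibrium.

Find each player's best response to every opponent strategy; NE are the intersections.
Player 1's best responses — vs b1: a2 (payoff 11); vs b2: a1 (payoff 12); vs b3: a2 (payoff 6); vs b4: a2 (payoff 12).
Player 2's best responses — vs a1: b2 (payoff 12); vs a2: b1 (payoff 9); vs a3: b1 (payoff 12).
Mutual best responses occur at (a1, b2) and (a2, b1); at each, neither player gains by switching.

(a1, b2) and (a2, b1)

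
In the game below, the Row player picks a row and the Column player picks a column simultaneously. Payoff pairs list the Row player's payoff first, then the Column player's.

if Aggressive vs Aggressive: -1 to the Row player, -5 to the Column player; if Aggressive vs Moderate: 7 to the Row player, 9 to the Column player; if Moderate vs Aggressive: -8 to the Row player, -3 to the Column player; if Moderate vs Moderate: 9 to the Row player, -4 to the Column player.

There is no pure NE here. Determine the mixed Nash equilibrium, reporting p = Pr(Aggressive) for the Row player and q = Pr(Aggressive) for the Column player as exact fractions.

p = 1/15, q = 2/9

In a mixed NE each player is indifferent between their pure strategies, so the opponent's mix sets the indifference.
The Column player indifferent between Aggressive and Moderate: p·(-5) + (1−p)·(-3) = p·9 + (1−p)·(-4) ⟹ (-3) + (-2)p = (-4) + 13p ⟹ p = 1/15.
The Row player indifferent between Aggressive and Moderate: q·(-1) + (1−q)·7 = q·(-8) + (1−q)·9 ⟹ 7 + (-8)q = 9 + (-17)q ⟹ q = 2/9.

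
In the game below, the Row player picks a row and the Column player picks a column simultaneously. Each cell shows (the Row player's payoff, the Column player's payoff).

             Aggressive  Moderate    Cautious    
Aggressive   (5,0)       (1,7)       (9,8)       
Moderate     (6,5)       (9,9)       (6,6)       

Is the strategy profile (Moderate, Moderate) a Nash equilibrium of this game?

Holding the Column player at Moderate: the Row player gets 9 from Moderate, versus 1 from Aggressive. No profitable deviation for the Row player.
Holding the Row player at Moderate: the Column player gets 9 from Moderate, versus 5 from Aggressive, 6 from Cautious. No profitable deviation for the Column player either.

Yes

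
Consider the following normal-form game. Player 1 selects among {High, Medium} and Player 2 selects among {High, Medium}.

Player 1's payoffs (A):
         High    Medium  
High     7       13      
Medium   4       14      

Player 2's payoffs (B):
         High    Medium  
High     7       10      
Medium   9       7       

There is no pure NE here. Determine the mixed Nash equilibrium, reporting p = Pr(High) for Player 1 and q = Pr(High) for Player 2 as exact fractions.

In a mixed NE each player is indifferent between their pure strategies, so the opponent's mix sets the indifference.
Player 2 indifferent between High and Medium: p·7 + (1−p)·9 = p·10 + (1−p)·7 ⟹ 9 + (-2)p = 7 + 3p ⟹ p = 2/5.
Player 1 indifferent between High and Medium: q·7 + (1−q)·13 = q·4 + (1−q)·14 ⟹ 13 + (-6)q = 14 + (-10)q ⟹ q = 1/4.

p = 2/5, q = 1/4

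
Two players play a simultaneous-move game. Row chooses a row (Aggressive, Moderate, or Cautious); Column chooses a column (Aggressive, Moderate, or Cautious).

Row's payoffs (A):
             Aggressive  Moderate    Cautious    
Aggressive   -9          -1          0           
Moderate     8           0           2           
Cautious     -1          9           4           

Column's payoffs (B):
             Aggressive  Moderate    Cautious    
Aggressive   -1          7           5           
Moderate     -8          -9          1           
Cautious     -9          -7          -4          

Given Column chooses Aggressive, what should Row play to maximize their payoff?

Moderate

With Column fixed at Aggressive, Row's payoffs are: Aggressive → -9, Moderate → 8, Cautious → -1.
The maximum is 8, achieved by Moderate.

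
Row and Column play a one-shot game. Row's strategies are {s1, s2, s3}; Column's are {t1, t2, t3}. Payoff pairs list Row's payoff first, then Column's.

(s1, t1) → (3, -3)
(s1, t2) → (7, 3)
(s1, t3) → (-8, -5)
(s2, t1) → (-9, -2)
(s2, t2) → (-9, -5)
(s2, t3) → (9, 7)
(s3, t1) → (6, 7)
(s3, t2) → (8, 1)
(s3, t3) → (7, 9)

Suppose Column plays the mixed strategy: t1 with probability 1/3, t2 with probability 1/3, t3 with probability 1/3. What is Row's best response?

s3

Compute Row's expected payoff from each pure strategy against the given mix.
s1: (1/3)·3 + (1/3)·7 + (1/3)·(-8) = 2/3
s2: (1/3)·(-9) + (1/3)·(-9) + (1/3)·9 = -3
s3: (1/3)·6 + (1/3)·8 + (1/3)·7 = 7
Highest expected payoff is 7, from s3.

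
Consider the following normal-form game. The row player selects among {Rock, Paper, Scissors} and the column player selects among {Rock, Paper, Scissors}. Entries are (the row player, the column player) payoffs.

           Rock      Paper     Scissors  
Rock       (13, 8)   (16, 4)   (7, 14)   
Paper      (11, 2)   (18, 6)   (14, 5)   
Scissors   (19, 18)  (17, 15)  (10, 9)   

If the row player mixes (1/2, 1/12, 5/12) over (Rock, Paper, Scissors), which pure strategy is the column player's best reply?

Compute the column player's expected payoff from each pure strategy against the given mix.
Rock: (1/2)·8 + (1/12)·2 + (5/12)·18 = 35/3
Paper: (1/2)·4 + (1/12)·6 + (5/12)·15 = 35/4
Scissors: (1/2)·14 + (1/12)·5 + (5/12)·9 = 67/6
Highest expected payoff is 35/3, from Rock.

Rock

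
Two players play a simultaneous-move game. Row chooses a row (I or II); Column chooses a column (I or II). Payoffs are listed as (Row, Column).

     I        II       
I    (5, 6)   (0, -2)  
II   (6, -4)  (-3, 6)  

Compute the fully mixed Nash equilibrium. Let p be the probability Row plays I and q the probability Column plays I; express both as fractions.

In a mixed NE each player is indifferent between their pure strategies, so the opponent's mix sets the indifference.
Column indifferent between I and II: p·6 + (1−p)·(-4) = p·(-2) + (1−p)·6 ⟹ (-4) + 10p = 6 + (-8)p ⟹ p = 5/9.
Row indifferent between I and II: q·5 + (1−q)·0 = q·6 + (1−q)·(-3) ⟹ 0 + 5q = (-3) + 9q ⟹ q = 3/4.

p = 5/9, q = 3/4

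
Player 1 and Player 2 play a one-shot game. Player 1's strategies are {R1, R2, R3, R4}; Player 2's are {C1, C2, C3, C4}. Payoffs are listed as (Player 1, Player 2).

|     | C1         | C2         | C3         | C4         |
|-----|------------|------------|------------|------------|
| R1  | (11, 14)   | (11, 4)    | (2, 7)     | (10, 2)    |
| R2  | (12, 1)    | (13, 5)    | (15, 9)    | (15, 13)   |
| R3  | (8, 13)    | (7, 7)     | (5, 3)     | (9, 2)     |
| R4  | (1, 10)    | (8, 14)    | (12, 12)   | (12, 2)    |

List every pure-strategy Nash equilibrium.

(R2, C4)

A profile is a Nash equilibrium when each player is best-responding to the other.
Player 1's best responses — vs C1: R2 (payoff 12); vs C2: R2 (payoff 13); vs C3: R2 (payoff 15); vs C4: R2 (payoff 15).
Player 2's best responses — vs R1: C1 (payoff 14); vs R2: C4 (payoff 13); vs R3: C1 (payoff 13); vs R4: C2 (payoff 14).
The only mutual best response is (R2, C4); neither player gains by switching there.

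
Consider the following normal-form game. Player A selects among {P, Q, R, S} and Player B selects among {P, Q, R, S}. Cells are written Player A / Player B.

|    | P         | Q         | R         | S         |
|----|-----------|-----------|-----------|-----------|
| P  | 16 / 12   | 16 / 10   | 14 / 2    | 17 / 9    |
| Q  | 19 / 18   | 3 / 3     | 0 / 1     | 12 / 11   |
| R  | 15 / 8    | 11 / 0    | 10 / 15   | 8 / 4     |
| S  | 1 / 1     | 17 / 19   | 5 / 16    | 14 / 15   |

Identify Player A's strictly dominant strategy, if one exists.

No strictly dominant strategy

Check whether one of Player A's strategies beats all alternatives regardless of what the opponent does.
P is not dominant: against P, Q gives 19 > 16.
Q is not dominant: against Q, P gives 16 > 3.
R is not dominant: against P, P gives 16 > 15.
S is not dominant: against P, P gives 16 > 1.
No single strategy is best against every opponent action.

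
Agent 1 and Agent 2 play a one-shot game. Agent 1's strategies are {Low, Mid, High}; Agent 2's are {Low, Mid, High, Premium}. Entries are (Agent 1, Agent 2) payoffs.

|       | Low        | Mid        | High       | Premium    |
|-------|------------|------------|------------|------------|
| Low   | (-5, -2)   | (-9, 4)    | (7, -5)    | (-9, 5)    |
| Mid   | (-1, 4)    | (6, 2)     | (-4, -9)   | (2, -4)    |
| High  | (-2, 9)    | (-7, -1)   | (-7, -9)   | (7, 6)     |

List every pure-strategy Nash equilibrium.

Check mutual best responses: a cell is a NE iff neither player can gain by unilaterally deviating.
Agent 1's best responses — vs Low: Mid (payoff -1); vs Mid: Mid (payoff 6); vs High: Low (payoff 7); vs Premium: High (payoff 7).
Agent 2's best responses — vs Low: Premium (payoff 5); vs Mid: Low (payoff 4); vs High: Low (payoff 9).
The only mutual best response is (Mid, Low); neither player gains by switching there.

(Mid, Low)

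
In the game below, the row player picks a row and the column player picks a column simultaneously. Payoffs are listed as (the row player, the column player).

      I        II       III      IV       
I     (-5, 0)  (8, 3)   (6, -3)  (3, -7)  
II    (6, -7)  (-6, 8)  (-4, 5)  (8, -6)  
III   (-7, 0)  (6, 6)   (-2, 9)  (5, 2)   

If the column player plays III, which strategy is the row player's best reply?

With the column player fixed at III, the row player's payoffs are: I → 6, II → -4, III → -2.
The maximum is 6, achieved by I.

I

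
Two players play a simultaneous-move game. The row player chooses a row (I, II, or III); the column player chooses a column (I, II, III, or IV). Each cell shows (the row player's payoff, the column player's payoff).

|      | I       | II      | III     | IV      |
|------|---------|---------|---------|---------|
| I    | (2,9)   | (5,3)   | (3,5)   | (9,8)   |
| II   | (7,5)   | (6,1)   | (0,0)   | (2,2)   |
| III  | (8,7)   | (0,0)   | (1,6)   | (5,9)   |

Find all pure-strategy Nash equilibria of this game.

There is no pure-strategy Nash equilibrium

A profile is a Nash equilibrium when each player is best-responding to the other.
The row player's best responses — vs I: III (payoff 8); vs II: II (payoff 6); vs III: I (payoff 3); vs IV: I (payoff 9).
The column player's best responses — vs I: I (payoff 9); vs II: I (payoff 5); vs III: IV (payoff 9).
No cell has both players best-responding. For instance, the row player's best reply to IV is I, but against I the column player prefers I over IV.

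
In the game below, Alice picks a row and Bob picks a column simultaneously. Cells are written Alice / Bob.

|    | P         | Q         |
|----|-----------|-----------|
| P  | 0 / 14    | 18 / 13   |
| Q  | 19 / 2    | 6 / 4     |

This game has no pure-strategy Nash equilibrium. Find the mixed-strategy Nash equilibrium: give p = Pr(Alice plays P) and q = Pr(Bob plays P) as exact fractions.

In a mixed NE each player is indifferent between their pure strategies, so the opponent's mix sets the indifference.
Bob indifferent between P and Q: p·14 + (1−p)·2 = p·13 + (1−p)·4 ⟹ 2 + 12p = 4 + 9p ⟹ p = 2/3.
Alice indifferent between P and Q: q·0 + (1−q)·18 = q·19 + (1−q)·6 ⟹ 18 + (-18)q = 6 + 13q ⟹ q = 12/31.

p = 2/3, q = 12/31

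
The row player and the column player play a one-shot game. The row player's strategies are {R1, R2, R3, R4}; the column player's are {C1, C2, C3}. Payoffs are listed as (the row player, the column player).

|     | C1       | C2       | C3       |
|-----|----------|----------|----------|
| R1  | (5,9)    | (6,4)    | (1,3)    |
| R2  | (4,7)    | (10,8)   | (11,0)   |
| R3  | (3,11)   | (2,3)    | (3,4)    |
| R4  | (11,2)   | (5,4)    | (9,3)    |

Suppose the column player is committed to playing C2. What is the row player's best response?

With the column player fixed at C2, the row player's payoffs are: R1 → 6, R2 → 10, R3 → 2, R4 → 5.
The maximum is 10, achieved by R2.

R2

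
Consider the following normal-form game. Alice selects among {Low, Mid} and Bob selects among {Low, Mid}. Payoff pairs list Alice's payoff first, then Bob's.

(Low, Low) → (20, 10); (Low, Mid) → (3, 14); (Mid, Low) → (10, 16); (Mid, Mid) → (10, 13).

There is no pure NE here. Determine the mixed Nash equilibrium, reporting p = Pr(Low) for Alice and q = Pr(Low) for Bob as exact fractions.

In a mixed NE each player is indifferent between their pure strategies, so the opponent's mix sets the indifference.
Bob indifferent between Low and Mid: p·10 + (1−p)·16 = p·14 + (1−p)·13 ⟹ 16 + (-6)p = 13 + 1p ⟹ p = 3/7.
Alice indifferent between Low and Mid: q·20 + (1−q)·3 = q·10 + (1−q)·10 ⟹ 3 + 17q = 10 + 0q ⟹ q = 7/17.

p = 3/7, q = 7/17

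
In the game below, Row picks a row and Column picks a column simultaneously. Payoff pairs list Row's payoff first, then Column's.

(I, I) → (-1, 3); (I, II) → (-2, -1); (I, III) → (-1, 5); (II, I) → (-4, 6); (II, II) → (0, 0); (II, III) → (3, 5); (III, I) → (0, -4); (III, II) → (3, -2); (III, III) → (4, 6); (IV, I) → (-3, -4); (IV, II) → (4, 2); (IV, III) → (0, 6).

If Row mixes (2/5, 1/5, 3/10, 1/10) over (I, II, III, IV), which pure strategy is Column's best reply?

III

Column's best reply maximizes expected payoff against the mix.
I: (2/5)·3 + (1/5)·6 + (3/10)·(-4) + (1/10)·(-4) = 4/5
II: (2/5)·(-1) + (1/5)·0 + (3/10)·(-2) + (1/10)·2 = -4/5
III: (2/5)·5 + (1/5)·5 + (3/10)·6 + (1/10)·6 = 27/5
Highest expected payoff is 27/5, from III.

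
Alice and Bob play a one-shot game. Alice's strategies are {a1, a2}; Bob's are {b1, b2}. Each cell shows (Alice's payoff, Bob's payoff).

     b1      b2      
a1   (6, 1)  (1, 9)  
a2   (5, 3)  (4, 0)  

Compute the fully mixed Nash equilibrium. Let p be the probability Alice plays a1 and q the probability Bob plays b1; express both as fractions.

p = 3/11, q = 3/4

In a mixed NE each player is indifferent between their pure strategies, so the opponent's mix sets the indifference.
Bob indifferent between b1 and b2: p·1 + (1−p)·3 = p·9 + (1−p)·0 ⟹ 3 + (-2)p = 0 + 9p ⟹ p = 3/11.
Alice indifferent between a1 and a2: q·6 + (1−q)·1 = q·5 + (1−q)·4 ⟹ 1 + 5q = 4 + 1q ⟹ q = 3/4.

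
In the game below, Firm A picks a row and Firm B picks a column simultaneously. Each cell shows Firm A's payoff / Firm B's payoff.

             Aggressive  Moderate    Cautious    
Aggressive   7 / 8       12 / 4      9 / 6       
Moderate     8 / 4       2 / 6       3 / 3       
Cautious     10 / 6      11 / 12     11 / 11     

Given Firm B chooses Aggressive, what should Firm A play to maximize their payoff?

With Firm B fixed at Aggressive, Firm A's payoffs are: Aggressive → 7, Moderate → 8, Cautious → 10.
The maximum is 10, achieved by Cautious.

Cautious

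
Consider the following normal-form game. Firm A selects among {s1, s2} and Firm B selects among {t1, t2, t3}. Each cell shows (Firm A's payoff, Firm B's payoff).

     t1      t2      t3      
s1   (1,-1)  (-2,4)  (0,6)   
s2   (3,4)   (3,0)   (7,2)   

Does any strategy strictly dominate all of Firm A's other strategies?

s2

Check whether one of Firm A's strategies beats all alternatives regardless of what the opponent does.
s2 strictly dominates: vs t1: 3 > 1; vs t2: 3 > -2; vs t3: 7 > 0.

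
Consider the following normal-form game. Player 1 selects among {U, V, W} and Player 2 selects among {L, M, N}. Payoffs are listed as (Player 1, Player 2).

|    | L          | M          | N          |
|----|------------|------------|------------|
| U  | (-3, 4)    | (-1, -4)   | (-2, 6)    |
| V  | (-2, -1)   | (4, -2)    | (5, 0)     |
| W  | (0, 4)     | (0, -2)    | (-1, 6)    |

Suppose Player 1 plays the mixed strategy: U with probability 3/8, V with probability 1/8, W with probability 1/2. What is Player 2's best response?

N

Player 2's best reply maximizes expected payoff against the mix.
L: (3/8)·4 + (1/8)·(-1) + (1/2)·4 = 27/8
M: (3/8)·(-4) + (1/8)·(-2) + (1/2)·(-2) = -11/4
N: (3/8)·6 + (1/8)·0 + (1/2)·6 = 21/4
Highest expected payoff is 21/4, from N.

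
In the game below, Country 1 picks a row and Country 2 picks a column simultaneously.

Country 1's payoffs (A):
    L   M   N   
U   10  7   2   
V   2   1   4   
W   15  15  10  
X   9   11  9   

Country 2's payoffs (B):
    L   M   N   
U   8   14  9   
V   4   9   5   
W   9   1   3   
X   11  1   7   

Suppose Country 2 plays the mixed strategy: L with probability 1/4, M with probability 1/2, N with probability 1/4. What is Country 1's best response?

W

Country 1's best reply maximizes expected payoff against the mix.
U: (1/4)·10 + (1/2)·7 + (1/4)·2 = 13/2
V: (1/4)·2 + (1/2)·1 + (1/4)·4 = 2
W: (1/4)·15 + (1/2)·15 + (1/4)·10 = 55/4
X: (1/4)·9 + (1/2)·11 + (1/4)·9 = 10
Highest expected payoff is 55/4, from W.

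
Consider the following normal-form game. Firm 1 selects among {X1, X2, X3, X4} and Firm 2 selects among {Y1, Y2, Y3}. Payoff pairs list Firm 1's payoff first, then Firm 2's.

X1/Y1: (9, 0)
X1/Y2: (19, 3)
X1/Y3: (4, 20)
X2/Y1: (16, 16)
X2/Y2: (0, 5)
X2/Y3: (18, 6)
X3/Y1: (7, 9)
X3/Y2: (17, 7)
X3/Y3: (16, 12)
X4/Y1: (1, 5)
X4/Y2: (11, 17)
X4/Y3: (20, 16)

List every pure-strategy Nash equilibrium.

Find each player's best response to every opponent strategy; NE are the intersections.
Firm 1's best responses — vs Y1: X2 (payoff 16); vs Y2: X1 (payoff 19); vs Y3: X4 (payoff 20).
Firm 2's best responses — vs X1: Y3 (payoff 20); vs X2: Y1 (payoff 16); vs X3: Y3 (payoff 12); vs X4: Y2 (payoff 17).
The only mutual best response is (X2, Y1); neither player gains by switching there.

(X2, Y1)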